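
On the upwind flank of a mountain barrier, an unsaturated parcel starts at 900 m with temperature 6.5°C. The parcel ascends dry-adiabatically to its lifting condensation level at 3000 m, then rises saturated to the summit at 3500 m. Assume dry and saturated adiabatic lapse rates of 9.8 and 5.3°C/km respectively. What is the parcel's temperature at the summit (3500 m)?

-16.73°C

900 → 3000 m (dry, 9.8°C/km): ΔT = -9.8 × 2.1 = -20.58°C → T = -14.08°C
3000 → 3500 m (saturated, 5.3°C/km): ΔT = -5.3 × 0.5 = -2.65°C → T = -16.73°C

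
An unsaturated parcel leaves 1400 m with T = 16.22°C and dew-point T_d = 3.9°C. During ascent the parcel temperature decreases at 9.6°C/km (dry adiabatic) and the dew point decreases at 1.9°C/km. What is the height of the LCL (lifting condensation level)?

T and T_d converge at 9.6 − 1.9 = 7.7°C per km
Height above start = (16.22 − 3.9) / 7.7 = 1.6 km
LCL altitude = 1400 m + 1600 m = 3000 m

3000 m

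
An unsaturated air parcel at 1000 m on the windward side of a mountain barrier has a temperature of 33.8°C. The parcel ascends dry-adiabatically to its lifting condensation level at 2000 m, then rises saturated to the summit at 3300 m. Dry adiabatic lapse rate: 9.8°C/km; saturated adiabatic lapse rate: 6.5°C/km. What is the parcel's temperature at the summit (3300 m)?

Dry to 2000 m: -9.8 × 1 km = -9.8°C, so T = 24°C.
Saturated to 3300 m: -6.5 × 1.3 km = -8.45°C, so T = 15.55°C.

15.55°C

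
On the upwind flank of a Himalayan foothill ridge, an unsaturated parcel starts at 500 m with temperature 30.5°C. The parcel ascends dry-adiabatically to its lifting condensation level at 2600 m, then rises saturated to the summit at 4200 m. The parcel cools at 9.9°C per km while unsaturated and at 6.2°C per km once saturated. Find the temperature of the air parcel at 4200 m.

-0.21°C

500–2600 m, dry: Δz = 2.1 km ⇒ ΔT = -20.79°C; T = 9.71°C
2600–4200 m, saturated: Δz = 1.6 km ⇒ ΔT = -9.92°C; T = -0.21°C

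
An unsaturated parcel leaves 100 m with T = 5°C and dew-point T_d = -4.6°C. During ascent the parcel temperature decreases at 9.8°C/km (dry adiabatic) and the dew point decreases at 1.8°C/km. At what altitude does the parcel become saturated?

T and T_d converge at 9.8 − 1.8 = 8°C per km
Height above start = (5 − (-4.6)) / 8 = 1.2 km
LCL altitude = 100 m + 1200 m = 1300 m

1300 m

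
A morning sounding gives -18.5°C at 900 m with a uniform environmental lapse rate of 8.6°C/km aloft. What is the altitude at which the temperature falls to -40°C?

3400 m

Height above start = (-18.5 − (-40)) / 8.6 = 2.5 km
Altitude = 900 m + 2500 m = 3400 m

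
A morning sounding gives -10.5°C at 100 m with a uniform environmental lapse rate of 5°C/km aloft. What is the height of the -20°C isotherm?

2000 m

Height above start = (-10.5 − (-20)) / 5 = 1.9 km
Altitude = 100 m + 1900 m = 2000 m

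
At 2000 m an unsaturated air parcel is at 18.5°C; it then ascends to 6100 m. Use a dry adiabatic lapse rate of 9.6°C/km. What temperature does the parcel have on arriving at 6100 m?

Dry adiabatic to 6100 m: -9.6 × 4.1 km = -39.36°C, so T = -20.86°C.

-20.86°C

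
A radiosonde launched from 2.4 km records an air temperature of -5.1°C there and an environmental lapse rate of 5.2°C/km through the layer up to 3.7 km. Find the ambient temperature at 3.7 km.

2400–3700 m, environmental: Δz = 1.3 km ⇒ ΔT = -6.76°C; T = -11.86°C

-11.86°C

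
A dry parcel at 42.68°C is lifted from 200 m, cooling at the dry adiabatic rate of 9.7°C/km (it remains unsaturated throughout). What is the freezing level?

Height above start = (42.68 − 0) / 9.7 = 4.4 km
Altitude = 200 m + 4400 m = 4600 m

4600 m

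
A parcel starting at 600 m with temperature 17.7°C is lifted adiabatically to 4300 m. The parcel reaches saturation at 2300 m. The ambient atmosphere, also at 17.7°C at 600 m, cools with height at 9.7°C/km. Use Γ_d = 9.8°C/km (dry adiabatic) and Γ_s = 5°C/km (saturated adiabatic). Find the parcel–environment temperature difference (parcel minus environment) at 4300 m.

+9.23°C (parcel warmer than environment)

Parcel:
  600–2300 m, dry: Δz = 1.7 km ⇒ ΔT = -16.66°C; T = 1.04°C
  2300–4300 m, saturated: Δz = 2 km ⇒ ΔT = -10°C; T = -8.96°C
Environment:
  600–4300 m, environment: Δz = 3.7 km ⇒ ΔT = -35.89°C; T = -18.19°C
T_parcel − T_env = -8.96 − (-18.19) = +9.23°C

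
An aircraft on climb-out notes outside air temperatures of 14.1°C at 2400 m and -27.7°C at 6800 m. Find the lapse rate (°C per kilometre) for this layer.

9.5°C/km

Γ = −ΔT/Δz = (14.1 − (-27.7)) / (6800 − 2400) m
  = 41.8°C / 4.4 km = 9.5°C/km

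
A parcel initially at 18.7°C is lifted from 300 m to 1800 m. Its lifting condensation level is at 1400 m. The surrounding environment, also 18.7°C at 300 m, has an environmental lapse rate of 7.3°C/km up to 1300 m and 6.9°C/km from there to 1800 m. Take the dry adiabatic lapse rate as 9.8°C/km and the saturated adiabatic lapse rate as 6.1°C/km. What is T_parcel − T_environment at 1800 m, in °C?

Parcel:
  Dry to 1400 m: -9.8 × 1.1 km = -10.78°C, so T = 7.92°C.
  Saturated to 1800 m: -6.1 × 0.4 km = -2.44°C, so T = 5.48°C.
Environment:
  Environment, lower layer to 1300 m: -7.3 × 1 km = -7.3°C, so T = 11.4°C.
  Environment, upper layer to 1800 m: -6.9 × 0.5 km = -3.45°C, so T = 7.95°C.
T_parcel − T_env = 5.48 − 7.95 = -2.47°C

-2.47°C (parcel cooler than environment)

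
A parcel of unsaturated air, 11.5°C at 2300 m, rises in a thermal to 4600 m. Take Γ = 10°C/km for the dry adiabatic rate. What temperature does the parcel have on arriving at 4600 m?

2300 → 4600 m (dry adiabatic, 10°C/km): ΔT = -10 × 2.3 = -23°C → T = -11.5°C

-11.5°C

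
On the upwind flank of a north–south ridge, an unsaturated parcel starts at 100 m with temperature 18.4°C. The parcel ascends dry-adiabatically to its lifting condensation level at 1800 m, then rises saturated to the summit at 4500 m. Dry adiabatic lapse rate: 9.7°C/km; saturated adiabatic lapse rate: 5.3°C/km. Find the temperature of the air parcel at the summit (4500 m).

100–1800 m, dry: Δz = 1.7 km ⇒ ΔT = -16.49°C; T = 1.91°C
1800–4500 m, saturated: Δz = 2.7 km ⇒ ΔT = -14.31°C; T = -12.4°C

-12.4°C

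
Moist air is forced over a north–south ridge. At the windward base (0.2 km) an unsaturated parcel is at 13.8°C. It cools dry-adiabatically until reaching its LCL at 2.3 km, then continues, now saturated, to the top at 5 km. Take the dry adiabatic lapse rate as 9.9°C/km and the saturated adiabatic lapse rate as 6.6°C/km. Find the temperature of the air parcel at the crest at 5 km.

200 → 2300 m (dry, 9.9°C/km): ΔT = -9.9 × 2.1 = -20.79°C → T = -6.99°C
2300 → 5000 m (saturated, 6.6°C/km): ΔT = -6.6 × 2.7 = -17.82°C → T = -24.81°C

-24.81°C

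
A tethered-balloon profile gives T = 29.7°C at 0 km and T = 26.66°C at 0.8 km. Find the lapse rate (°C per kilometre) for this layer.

Γ = −ΔT/Δz = (29.7 − 26.66) / (800 − 0) m
  = 3.04°C / 0.8 km = 3.8°C/km

3.8°C/km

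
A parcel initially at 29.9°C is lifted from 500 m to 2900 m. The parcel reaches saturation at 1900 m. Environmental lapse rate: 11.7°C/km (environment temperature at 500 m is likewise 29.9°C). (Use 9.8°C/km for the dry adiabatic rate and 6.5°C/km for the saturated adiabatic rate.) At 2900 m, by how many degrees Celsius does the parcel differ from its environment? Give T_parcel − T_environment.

Parcel:
  500 → 1900 m (dry, 9.8°C/km): ΔT = -9.8 × 1.4 = -13.72°C → T = 16.18°C
  1900 → 2900 m (saturated, 6.5°C/km): ΔT = -6.5 × 1 = -6.5°C → T = 9.68°C
Environment:
  500 → 2900 m (environment, 11.7°C/km): ΔT = -11.7 × 2.4 = -28.08°C → T = 1.82°C
T_parcel − T_env = 9.68 − 1.82 = +7.86°C

+7.86°C (parcel warmer than environment)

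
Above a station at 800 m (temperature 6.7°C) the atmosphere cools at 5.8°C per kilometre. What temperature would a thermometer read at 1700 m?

800 → 1700 m (environmental, 5.8°C/km): ΔT = -5.8 × 0.9 = -5.22°C → T = 1.48°C

1.48°C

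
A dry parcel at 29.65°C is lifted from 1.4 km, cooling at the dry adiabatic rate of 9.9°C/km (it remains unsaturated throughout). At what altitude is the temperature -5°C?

4.9 km

Height above start = (29.65 − (-5)) / 9.9 = 3.5 km
Altitude = 1400 m + 3500 m = 4900 m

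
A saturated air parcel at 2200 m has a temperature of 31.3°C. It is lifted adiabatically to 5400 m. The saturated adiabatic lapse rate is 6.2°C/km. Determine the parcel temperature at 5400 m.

2200 → 5400 m (saturated adiabatic, 6.2°C/km): ΔT = -6.2 × 3.2 = -19.84°C → T = 11.46°C

11.46°C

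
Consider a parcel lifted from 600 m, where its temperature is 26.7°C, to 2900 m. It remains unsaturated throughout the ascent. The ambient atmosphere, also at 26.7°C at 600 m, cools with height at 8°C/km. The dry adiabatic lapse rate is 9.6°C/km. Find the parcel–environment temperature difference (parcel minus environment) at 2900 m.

Parcel:
  600–2900 m, dry: Δz = 2.3 km ⇒ ΔT = -22.08°C; T = 4.62°C
Environment:
  600–2900 m, environment: Δz = 2.3 km ⇒ ΔT = -18.4°C; T = 8.3°C
T_parcel − T_env = 4.62 − 8.3 = -3.68°C

-3.68°C (parcel cooler than environment)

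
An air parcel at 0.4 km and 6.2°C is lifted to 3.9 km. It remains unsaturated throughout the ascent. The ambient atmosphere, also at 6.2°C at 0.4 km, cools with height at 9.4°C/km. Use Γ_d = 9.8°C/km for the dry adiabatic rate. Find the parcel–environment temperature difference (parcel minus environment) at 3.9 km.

-1.4°C (parcel cooler than environment)

Parcel:
  From 400 m to 3900 m (dry): cools by 9.8 × 3.5 = 34.3°C, giving -28.1°C.
Environment:
  From 400 m to 3900 m (environment): cools by 9.4 × 3.5 = 32.9°C, giving -26.7°C.
T_parcel − T_env = -28.1 − (-26.7) = -1.4°C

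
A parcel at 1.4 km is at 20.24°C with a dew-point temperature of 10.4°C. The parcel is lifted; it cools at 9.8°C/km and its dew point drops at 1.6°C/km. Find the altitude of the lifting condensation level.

T and T_d converge at 9.8 − 1.6 = 8.2°C per km
Height above start = (20.24 − 10.4) / 8.2 = 1.2 km
LCL altitude = 1400 m + 1200 m = 2600 m

2.6 km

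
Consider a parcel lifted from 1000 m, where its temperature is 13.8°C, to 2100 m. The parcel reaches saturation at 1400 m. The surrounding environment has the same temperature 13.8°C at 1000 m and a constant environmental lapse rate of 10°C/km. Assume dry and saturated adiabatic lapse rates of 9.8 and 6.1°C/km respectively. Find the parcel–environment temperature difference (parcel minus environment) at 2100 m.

Parcel:
  1000–1400 m, dry: Δz = 0.4 km ⇒ ΔT = -3.92°C; T = 9.88°C
  1400–2100 m, saturated: Δz = 0.7 km ⇒ ΔT = -4.27°C; T = 5.61°C
Environment:
  1000–2100 m, environment: Δz = 1.1 km ⇒ ΔT = -11°C; T = 2.8°C
T_parcel − T_env = 5.61 − 2.8 = +2.81°C

+2.81°C (parcel warmer than environment)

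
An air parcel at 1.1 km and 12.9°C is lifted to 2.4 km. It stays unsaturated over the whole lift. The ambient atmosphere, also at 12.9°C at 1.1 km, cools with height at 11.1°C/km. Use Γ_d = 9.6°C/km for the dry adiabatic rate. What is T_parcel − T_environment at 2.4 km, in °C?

+1.95°C (parcel warmer than environment)

Parcel:
  From 1100 m to 2400 m (dry): cools by 9.6 × 1.3 = 12.48°C, giving 0.42°C.
Environment:
  From 1100 m to 2400 m (environment): cools by 11.1 × 1.3 = 14.43°C, giving -1.53°C.
T_parcel − T_env = 0.42 − (-1.53) = +1.95°C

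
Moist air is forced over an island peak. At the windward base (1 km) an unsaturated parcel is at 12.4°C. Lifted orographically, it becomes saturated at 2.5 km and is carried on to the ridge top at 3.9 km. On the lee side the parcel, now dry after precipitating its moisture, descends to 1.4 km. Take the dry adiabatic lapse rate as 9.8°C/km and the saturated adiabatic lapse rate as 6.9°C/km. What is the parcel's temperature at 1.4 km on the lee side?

12.54°C

Dry to 2500 m: -9.8 × 1.5 km = -14.7°C, so T = -2.3°C.
Saturated to 3900 m: -6.9 × 1.4 km = -9.66°C, so T = -11.96°C.
Dry descent to 1400 m: +9.8 × 2.5 km = +24.5°C, so T = 12.54°C.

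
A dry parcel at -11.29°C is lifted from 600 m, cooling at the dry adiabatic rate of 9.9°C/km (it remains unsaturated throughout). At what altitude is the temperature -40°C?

Height above start = (-11.29 − (-40)) / 9.9 = 2.9 km
Altitude = 600 m + 2900 m = 3500 m

3500 m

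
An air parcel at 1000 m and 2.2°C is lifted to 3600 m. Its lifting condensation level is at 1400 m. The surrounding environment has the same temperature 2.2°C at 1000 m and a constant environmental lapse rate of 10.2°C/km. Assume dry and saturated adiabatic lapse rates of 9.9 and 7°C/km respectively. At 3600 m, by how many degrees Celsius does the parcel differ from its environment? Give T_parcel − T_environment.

+7.16°C (parcel warmer than environment)

Parcel:
  1000 → 1400 m (dry, 9.9°C/km): ΔT = -9.9 × 0.4 = -3.96°C → T = -1.76°C
  1400 → 3600 m (saturated, 7°C/km): ΔT = -7 × 2.2 = -15.4°C → T = -17.16°C
Environment:
  1000 → 3600 m (environment, 10.2°C/km): ΔT = -10.2 × 2.6 = -26.52°C → T = -24.32°C
T_parcel − T_env = -17.16 − (-24.32) = +7.16°C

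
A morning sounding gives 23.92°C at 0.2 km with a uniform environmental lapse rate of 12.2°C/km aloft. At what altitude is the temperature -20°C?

Height above start = (23.92 − (-20)) / 12.2 = 3.6 km
Altitude = 200 m + 3600 m = 3800 m

3.8 km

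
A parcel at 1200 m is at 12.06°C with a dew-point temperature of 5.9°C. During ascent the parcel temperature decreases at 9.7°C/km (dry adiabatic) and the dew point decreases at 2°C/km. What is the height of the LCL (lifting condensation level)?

T and T_d converge at 9.7 − 2 = 7.7°C per km
Height above start = (12.06 − 5.9) / 7.7 = 0.8 km
LCL altitude = 1200 m + 800 m = 2000 m

2000 m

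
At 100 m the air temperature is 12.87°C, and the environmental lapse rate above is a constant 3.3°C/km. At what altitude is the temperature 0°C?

Height above start = (12.87 − 0) / 3.3 = 3.9 km
Altitude = 100 m + 3900 m = 4000 m

4000 m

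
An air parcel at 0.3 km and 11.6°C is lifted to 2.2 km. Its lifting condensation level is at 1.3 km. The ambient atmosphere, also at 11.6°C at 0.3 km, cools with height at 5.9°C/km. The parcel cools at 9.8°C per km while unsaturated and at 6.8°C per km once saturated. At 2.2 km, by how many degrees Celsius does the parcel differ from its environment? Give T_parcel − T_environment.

Parcel:
  300 → 1300 m (dry, 9.8°C/km): ΔT = -9.8 × 1 = -9.8°C → T = 1.8°C
  1300 → 2200 m (saturated, 6.8°C/km): ΔT = -6.8 × 0.9 = -6.12°C → T = -4.32°C
Environment:
  300 → 2200 m (environment, 5.9°C/km): ΔT = -5.9 × 1.9 = -11.21°C → T = 0.39°C
T_parcel − T_env = -4.32 − 0.39 = -4.71°C

-4.71°C (parcel cooler than environment)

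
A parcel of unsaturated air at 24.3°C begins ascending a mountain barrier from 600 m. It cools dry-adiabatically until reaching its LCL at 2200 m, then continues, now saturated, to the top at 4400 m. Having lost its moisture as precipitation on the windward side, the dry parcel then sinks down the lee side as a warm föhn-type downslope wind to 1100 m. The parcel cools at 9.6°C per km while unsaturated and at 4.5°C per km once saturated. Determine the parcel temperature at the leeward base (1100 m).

Dry to 2200 m: -9.6 × 1.6 km = -15.36°C, so T = 8.94°C.
Saturated to 4400 m: -4.5 × 2.2 km = -9.9°C, so T = -0.96°C.
Dry descent to 1100 m: +9.6 × 3.3 km = +31.68°C, so T = 30.72°C.

30.72°C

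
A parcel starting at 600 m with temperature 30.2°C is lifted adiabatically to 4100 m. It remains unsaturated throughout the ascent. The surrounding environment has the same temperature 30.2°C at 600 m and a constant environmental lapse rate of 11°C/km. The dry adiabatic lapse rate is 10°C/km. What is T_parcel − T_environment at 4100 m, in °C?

Parcel:
  600 → 4100 m (dry, 10°C/km): ΔT = -10 × 3.5 = -35°C → T = -4.8°C
Environment:
  600 → 4100 m (environment, 11°C/km): ΔT = -11 × 3.5 = -38.5°C → T = -8.3°C
T_parcel − T_env = -4.8 − (-8.3) = +3.5°C

+3.5°C (parcel warmer than environment)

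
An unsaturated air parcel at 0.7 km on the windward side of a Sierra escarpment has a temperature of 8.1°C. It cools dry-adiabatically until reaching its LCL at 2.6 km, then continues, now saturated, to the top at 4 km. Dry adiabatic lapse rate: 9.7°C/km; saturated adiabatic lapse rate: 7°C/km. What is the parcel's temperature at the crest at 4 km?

-20.13°C

From 700 m to 2600 m (dry): cools by 9.7 × 1.9 = 18.43°C, giving -10.33°C.
From 2600 m to 4000 m (saturated): cools by 7 × 1.4 = 9.8°C, giving -20.13°C.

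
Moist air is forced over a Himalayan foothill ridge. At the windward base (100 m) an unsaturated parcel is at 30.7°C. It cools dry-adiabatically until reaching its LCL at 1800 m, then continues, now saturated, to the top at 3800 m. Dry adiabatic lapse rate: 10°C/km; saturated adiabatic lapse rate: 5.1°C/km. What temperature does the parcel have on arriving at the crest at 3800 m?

From 100 m to 1800 m (dry): cools by 10 × 1.7 = 17°C, giving 13.7°C.
From 1800 m to 3800 m (saturated): cools by 5.1 × 2 = 10.2°C, giving 3.5°C.

3.5°C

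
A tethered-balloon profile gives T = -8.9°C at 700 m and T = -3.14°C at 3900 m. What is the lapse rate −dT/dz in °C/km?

-1.8°C/km

Γ = −ΔT/Δz = (-8.9 − (-3.14)) / (3900 − 700) m
  = -5.76°C / 3.2 km = -1.8°C/km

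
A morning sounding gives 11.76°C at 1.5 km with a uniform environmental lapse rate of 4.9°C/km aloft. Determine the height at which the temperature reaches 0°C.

Height above start = (11.76 − 0) / 4.9 = 2.4 km
Altitude = 1500 m + 2400 m = 3900 m

3.9 km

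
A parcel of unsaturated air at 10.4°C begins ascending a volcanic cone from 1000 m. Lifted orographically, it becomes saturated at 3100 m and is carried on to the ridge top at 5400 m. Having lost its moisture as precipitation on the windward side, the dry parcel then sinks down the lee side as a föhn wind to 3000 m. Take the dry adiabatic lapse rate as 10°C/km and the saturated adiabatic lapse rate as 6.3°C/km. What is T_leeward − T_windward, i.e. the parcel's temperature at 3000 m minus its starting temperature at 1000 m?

-11.49°C

1000–3100 m, dry: Δz = 2.1 km ⇒ ΔT = -21°C; T = -10.6°C
3100–5400 m, saturated: Δz = 2.3 km ⇒ ΔT = -14.49°C; T = -25.09°C
5400–3000 m, dry descent: Δz = 2.4 km ⇒ ΔT = +24°C; T = -1.09°C
Net change vs windward start: -1.09 − 10.4 = -11.49°C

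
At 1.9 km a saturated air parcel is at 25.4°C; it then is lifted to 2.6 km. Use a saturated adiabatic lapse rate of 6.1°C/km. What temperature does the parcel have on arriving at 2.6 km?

Saturated adiabatic to 2600 m: -6.1 × 0.7 km = -4.27°C, so T = 21.13°C.

21.13°C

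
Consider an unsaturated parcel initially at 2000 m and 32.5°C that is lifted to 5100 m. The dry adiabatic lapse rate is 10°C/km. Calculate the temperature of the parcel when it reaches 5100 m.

1.5°C

2000 → 5100 m (dry adiabatic, 10°C/km): ΔT = -10 × 3.1 = -31°C → T = 1.5°C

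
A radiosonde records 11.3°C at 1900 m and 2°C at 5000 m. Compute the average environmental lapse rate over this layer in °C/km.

Γ = −ΔT/Δz = (11.3 − 2) / (5000 − 1900) m
  = 9.3°C / 3.1 km = 3°C/km

3°C/km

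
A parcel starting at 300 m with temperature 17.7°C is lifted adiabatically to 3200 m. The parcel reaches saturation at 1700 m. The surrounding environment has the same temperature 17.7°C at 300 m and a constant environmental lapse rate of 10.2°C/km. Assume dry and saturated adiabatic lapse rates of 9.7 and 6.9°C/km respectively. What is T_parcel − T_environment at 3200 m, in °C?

Parcel:
  300–1700 m, dry: Δz = 1.4 km ⇒ ΔT = -13.58°C; T = 4.12°C
  1700–3200 m, saturated: Δz = 1.5 km ⇒ ΔT = -10.35°C; T = -6.23°C
Environment:
  300–3200 m, environment: Δz = 2.9 km ⇒ ΔT = -29.58°C; T = -11.88°C
T_parcel − T_env = -6.23 − (-11.88) = +5.65°C

+5.65°C (parcel warmer than environment)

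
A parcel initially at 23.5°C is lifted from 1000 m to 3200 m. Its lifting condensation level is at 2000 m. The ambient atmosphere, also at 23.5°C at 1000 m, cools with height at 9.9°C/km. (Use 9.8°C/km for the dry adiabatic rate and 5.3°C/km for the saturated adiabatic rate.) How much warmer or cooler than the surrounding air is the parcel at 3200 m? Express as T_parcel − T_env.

Parcel:
  1000 → 2000 m (dry, 9.8°C/km): ΔT = -9.8 × 1 = -9.8°C → T = 13.7°C
  2000 → 3200 m (saturated, 5.3°C/km): ΔT = -5.3 × 1.2 = -6.36°C → T = 7.34°C
Environment:
  1000 → 3200 m (environment, 9.9°C/km): ΔT = -9.9 × 2.2 = -21.78°C → T = 1.72°C
T_parcel − T_env = 7.34 − 1.72 = +5.62°C

+5.62°C (parcel warmer than environment)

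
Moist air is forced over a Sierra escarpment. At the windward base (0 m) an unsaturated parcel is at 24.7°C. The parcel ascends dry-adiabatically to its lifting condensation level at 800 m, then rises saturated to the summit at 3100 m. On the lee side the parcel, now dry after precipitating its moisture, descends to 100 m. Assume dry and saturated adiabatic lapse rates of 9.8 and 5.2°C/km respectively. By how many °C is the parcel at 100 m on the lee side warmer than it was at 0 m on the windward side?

0–800 m, dry: Δz = 0.8 km ⇒ ΔT = -7.84°C; T = 16.86°C
800–3100 m, saturated: Δz = 2.3 km ⇒ ΔT = -11.96°C; T = 4.9°C
3100–100 m, dry descent: Δz = 3 km ⇒ ΔT = +29.4°C; T = 34.3°C
Net change vs windward start: 34.3 − 24.7 = +9.6°C

+9.6°C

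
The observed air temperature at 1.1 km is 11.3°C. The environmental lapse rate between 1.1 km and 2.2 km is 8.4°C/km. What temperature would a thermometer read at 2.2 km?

2.06°C

1100–2200 m, environmental: Δz = 1.1 km ⇒ ΔT = -9.24°C; T = 2.06°C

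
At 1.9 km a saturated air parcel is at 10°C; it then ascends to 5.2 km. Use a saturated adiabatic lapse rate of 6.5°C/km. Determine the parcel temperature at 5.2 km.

-11.45°C

From 1900 m to 5200 m (saturated adiabatic): cools by 6.5 × 3.3 = 21.45°C, giving -11.45°C.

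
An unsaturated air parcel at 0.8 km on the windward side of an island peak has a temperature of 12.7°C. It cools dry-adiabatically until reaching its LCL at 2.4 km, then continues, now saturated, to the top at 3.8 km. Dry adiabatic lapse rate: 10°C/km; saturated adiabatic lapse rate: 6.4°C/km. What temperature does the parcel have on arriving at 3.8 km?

800 → 2400 m (dry, 10°C/km): ΔT = -10 × 1.6 = -16°C → T = -3.3°C
2400 → 3800 m (saturated, 6.4°C/km): ΔT = -6.4 × 1.4 = -8.96°C → T = -12.26°C

-12.26°C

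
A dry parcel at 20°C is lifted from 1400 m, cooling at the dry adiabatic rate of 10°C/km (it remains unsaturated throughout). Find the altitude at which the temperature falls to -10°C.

4400 m

Height above start = (20 − (-10)) / 10 = 3 km
Altitude = 1400 m + 3000 m = 4400 m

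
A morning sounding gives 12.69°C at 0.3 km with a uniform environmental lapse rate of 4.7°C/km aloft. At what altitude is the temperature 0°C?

Height above start = (12.69 − 0) / 4.7 = 2.7 km
Altitude = 300 m + 2700 m = 3000 m

3 km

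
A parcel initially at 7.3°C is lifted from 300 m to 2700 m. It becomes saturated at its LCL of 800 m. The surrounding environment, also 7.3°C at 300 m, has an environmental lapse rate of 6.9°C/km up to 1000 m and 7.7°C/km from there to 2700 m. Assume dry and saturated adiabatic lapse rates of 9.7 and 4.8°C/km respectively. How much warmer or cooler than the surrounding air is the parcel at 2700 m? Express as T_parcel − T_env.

+3.95°C (parcel warmer than environment)

Parcel:
  300–800 m, dry: Δz = 0.5 km ⇒ ΔT = -4.85°C; T = 2.45°C
  800–2700 m, saturated: Δz = 1.9 km ⇒ ΔT = -9.12°C; T = -6.67°C
Environment:
  300–1000 m, environment, lower layer: Δz = 0.7 km ⇒ ΔT = -4.83°C; T = 2.47°C
  1000–2700 m, environment, upper layer: Δz = 1.7 km ⇒ ΔT = -13.09°C; T = -10.62°C
T_parcel − T_env = -6.67 − (-10.62) = +3.95°C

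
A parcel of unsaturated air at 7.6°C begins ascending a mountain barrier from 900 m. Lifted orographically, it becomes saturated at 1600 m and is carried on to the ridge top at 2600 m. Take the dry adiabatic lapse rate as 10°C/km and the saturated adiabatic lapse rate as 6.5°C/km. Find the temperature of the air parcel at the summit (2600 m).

-5.9°C

Dry to 1600 m: -10 × 0.7 km = -7°C, so T = 0.6°C.
Saturated to 2600 m: -6.5 × 1 km = -6.5°C, so T = -5.9°C.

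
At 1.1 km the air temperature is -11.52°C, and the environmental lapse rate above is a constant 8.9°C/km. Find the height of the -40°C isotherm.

4.3 km

Height above start = (-11.52 − (-40)) / 8.9 = 3.2 km
Altitude = 1100 m + 3200 m = 4300 m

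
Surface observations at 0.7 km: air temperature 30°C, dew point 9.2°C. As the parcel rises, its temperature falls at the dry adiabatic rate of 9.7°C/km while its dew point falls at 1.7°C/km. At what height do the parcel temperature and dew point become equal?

T and T_d converge at 9.7 − 1.7 = 8°C per km
Height above start = (30 − 9.2) / 8 = 2.6 km
LCL altitude = 700 m + 2600 m = 3300 m

3.3 km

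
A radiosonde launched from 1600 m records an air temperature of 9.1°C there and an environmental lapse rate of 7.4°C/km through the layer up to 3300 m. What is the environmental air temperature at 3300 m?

-3.48°C

Environmental to 3300 m: -7.4 × 1.7 km = -12.58°C, so T = -3.48°C.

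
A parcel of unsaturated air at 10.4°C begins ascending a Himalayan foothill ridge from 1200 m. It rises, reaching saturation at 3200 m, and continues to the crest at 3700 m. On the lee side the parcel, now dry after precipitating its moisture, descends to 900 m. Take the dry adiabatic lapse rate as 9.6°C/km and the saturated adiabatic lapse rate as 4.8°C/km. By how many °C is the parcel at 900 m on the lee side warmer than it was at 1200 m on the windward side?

+5.28°C

From 1200 m to 3200 m (dry): cools by 9.6 × 2 = 19.2°C, giving -8.8°C.
From 3200 m to 3700 m (saturated): cools by 4.8 × 0.5 = 2.4°C, giving -11.2°C.
From 3700 m to 900 m (dry descent): warms by 9.6 × 2.8 = 26.88°C, giving 15.68°C.
Net change vs windward start: 15.68 − 10.4 = +5.28°C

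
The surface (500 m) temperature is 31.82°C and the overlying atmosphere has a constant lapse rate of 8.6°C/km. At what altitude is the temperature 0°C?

Height above start = (31.82 − 0) / 8.6 = 3.7 km
Altitude = 500 m + 3700 m = 4200 m

4200 m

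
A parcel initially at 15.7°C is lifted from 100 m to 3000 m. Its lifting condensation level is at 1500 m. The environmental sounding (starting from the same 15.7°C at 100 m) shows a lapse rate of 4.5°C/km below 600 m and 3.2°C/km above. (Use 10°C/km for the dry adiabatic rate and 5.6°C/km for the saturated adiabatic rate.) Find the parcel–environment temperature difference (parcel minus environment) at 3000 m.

Parcel:
  Dry to 1500 m: -10 × 1.4 km = -14°C, so T = 1.7°C.
  Saturated to 3000 m: -5.6 × 1.5 km = -8.4°C, so T = -6.7°C.
Environment:
  Environment, lower layer to 600 m: -4.5 × 0.5 km = -2.25°C, so T = 13.45°C.
  Environment, upper layer to 3000 m: -3.2 × 2.4 km = -7.68°C, so T = 5.77°C.
T_parcel − T_env = -6.7 − 5.77 = -12.47°C

-12.47°C (parcel cooler than environment)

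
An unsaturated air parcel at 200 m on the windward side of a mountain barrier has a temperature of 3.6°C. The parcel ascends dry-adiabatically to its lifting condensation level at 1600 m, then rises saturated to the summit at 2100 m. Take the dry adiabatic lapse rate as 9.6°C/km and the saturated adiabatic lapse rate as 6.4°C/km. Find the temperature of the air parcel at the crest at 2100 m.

-13.04°C

Dry to 1600 m: -9.6 × 1.4 km = -13.44°C, so T = -9.84°C.
Saturated to 2100 m: -6.4 × 0.5 km = -3.2°C, so T = -13.04°C.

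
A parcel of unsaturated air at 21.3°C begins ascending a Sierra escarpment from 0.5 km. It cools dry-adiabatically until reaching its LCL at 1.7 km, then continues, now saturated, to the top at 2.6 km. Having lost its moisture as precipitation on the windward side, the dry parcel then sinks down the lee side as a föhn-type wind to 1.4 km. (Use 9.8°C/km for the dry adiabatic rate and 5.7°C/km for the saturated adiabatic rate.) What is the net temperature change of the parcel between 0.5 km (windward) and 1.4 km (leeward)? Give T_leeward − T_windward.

500 → 1700 m (dry, 9.8°C/km): ΔT = -9.8 × 1.2 = -11.76°C → T = 9.54°C
1700 → 2600 m (saturated, 5.7°C/km): ΔT = -5.7 × 0.9 = -5.13°C → T = 4.41°C
2600 → 1400 m (dry descent, 9.8°C/km): ΔT = +9.8 × 1.2 = +11.76°C → T = 16.17°C
Net change vs windward start: 16.17 − 21.3 = -5.13°C

-5.13°C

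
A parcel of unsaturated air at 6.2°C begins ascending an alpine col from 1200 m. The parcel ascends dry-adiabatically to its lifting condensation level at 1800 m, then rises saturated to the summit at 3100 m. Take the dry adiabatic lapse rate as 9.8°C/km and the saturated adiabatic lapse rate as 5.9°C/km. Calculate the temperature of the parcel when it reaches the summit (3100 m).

-7.35°C

1200 → 1800 m (dry, 9.8°C/km): ΔT = -9.8 × 0.6 = -5.88°C → T = 0.32°C
1800 → 3100 m (saturated, 5.9°C/km): ΔT = -5.9 × 1.3 = -7.67°C → T = -7.35°C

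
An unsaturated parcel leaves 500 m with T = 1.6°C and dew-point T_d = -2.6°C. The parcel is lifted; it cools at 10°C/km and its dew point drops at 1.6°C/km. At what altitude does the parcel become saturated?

1000 m

T and T_d converge at 10 − 1.6 = 8.4°C per km
Height above start = (1.6 − (-2.6)) / 8.4 = 0.5 km
LCL altitude = 500 m + 500 m = 1000 m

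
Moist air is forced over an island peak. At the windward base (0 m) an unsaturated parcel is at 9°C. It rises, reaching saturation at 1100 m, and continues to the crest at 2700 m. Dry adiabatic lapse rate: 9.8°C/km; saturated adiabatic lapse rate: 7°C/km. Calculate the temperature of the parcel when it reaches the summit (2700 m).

Dry to 1100 m: -9.8 × 1.1 km = -10.78°C, so T = -1.78°C.
Saturated to 2700 m: -7 × 1.6 km = -11.2°C, so T = -12.98°C.

-12.98°C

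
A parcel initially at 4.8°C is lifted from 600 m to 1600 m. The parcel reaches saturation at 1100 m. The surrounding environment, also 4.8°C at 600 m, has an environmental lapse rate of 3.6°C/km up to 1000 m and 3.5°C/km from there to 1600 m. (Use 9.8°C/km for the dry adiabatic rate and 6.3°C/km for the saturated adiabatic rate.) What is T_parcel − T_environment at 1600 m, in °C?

Parcel:
  600 → 1100 m (dry, 9.8°C/km): ΔT = -9.8 × 0.5 = -4.9°C → T = -0.1°C
  1100 → 1600 m (saturated, 6.3°C/km): ΔT = -6.3 × 0.5 = -3.15°C → T = -3.25°C
Environment:
  600 → 1000 m (environment, lower layer, 3.6°C/km): ΔT = -3.6 × 0.4 = -1.44°C → T = 3.36°C
  1000 → 1600 m (environment, upper layer, 3.5°C/km): ΔT = -3.5 × 0.6 = -2.1°C → T = 1.26°C
T_parcel − T_env = -3.25 − 1.26 = -4.51°C

-4.51°C (parcel cooler than environment)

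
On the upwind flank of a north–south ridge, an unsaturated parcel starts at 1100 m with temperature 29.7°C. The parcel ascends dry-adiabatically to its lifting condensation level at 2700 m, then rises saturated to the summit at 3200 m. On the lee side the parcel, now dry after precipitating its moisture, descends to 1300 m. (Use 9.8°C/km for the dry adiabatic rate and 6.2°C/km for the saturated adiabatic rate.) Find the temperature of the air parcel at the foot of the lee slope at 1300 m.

1100–2700 m, dry: Δz = 1.6 km ⇒ ΔT = -15.68°C; T = 14.02°C
2700–3200 m, saturated: Δz = 0.5 km ⇒ ΔT = -3.1°C; T = 10.92°C
3200–1300 m, dry descent: Δz = 1.9 km ⇒ ΔT = +18.62°C; T = 29.54°C

29.54°C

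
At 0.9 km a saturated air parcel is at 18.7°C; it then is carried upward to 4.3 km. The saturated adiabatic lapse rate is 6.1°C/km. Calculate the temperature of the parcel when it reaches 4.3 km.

900–4300 m, saturated adiabatic: Δz = 3.4 km ⇒ ΔT = -20.74°C; T = -2.04°C

-2.04°C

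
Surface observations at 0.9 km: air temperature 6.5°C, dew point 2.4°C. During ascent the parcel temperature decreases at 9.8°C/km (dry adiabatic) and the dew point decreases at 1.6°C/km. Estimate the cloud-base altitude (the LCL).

T and T_d converge at 9.8 − 1.6 = 8.2°C per km
Height above start = (6.5 − 2.4) / 8.2 = 0.5 km
LCL altitude = 900 m + 500 m = 1400 m

1.4 km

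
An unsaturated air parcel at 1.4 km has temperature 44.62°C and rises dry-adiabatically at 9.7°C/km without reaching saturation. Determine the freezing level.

6 km

Height above start = (44.62 − 0) / 9.7 = 4.6 km
Altitude = 1400 m + 4600 m = 6000 m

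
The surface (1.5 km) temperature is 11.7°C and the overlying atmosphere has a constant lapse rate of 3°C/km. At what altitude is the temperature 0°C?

5.4 km

Height above start = (11.7 − 0) / 3 = 3.9 km
Altitude = 1500 m + 3900 m = 5400 m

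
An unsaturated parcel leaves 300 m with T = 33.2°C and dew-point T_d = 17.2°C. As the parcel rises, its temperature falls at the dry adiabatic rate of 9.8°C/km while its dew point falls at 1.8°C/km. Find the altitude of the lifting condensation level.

2300 m

T and T_d converge at 9.8 − 1.8 = 8°C per km
Height above start = (33.2 − 17.2) / 8 = 2 km
LCL altitude = 300 m + 2000 m = 2300 m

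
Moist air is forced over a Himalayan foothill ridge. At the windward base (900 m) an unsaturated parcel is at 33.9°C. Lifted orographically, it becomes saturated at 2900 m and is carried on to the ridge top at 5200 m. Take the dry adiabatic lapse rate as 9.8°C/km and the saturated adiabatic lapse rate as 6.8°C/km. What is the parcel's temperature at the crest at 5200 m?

-1.34°C

Dry to 2900 m: -9.8 × 2 km = -19.6°C, so T = 14.3°C.
Saturated to 5200 m: -6.8 × 2.3 km = -15.64°C, so T = -1.34°C.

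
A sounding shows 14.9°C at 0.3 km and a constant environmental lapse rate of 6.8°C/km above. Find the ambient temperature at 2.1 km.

Environmental to 2100 m: -6.8 × 1.8 km = -12.24°C, so T = 2.66°C.

2.66°C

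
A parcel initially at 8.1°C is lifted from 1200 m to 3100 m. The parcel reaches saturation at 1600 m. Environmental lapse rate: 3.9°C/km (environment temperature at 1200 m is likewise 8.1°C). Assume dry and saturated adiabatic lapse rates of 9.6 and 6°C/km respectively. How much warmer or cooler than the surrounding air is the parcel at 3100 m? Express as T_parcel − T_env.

-5.43°C (parcel cooler than environment)

Parcel:
  1200–1600 m, dry: Δz = 0.4 km ⇒ ΔT = -3.84°C; T = 4.26°C
  1600–3100 m, saturated: Δz = 1.5 km ⇒ ΔT = -9°C; T = -4.74°C
Environment:
  1200–3100 m, environment: Δz = 1.9 km ⇒ ΔT = -7.41°C; T = 0.69°C
T_parcel − T_env = -4.74 − 0.69 = -5.43°C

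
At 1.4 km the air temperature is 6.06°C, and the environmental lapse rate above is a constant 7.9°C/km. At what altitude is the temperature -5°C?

Height above start = (6.06 − (-5)) / 7.9 = 1.4 km
Altitude = 1400 m + 1400 m = 2800 m

2.8 km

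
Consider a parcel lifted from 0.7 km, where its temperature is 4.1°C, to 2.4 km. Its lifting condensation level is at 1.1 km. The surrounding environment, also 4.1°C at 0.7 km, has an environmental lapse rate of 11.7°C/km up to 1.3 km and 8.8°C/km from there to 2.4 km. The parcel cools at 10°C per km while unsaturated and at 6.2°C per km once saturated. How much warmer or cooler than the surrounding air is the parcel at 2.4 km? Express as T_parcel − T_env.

+4.64°C (parcel warmer than environment)

Parcel:
  700–1100 m, dry: Δz = 0.4 km ⇒ ΔT = -4°C; T = 0.1°C
  1100–2400 m, saturated: Δz = 1.3 km ⇒ ΔT = -8.06°C; T = -7.96°C
Environment:
  700–1300 m, environment, lower layer: Δz = 0.6 km ⇒ ΔT = -7.02°C; T = -2.92°C
  1300–2400 m, environment, upper layer: Δz = 1.1 km ⇒ ΔT = -9.68°C; T = -12.6°C
T_parcel − T_env = -7.96 − (-12.6) = +4.64°C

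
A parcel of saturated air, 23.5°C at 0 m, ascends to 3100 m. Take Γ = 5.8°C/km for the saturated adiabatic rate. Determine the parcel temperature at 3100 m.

5.52°C

0 → 3100 m (saturated adiabatic, 5.8°C/km): ΔT = -5.8 × 3.1 = -17.98°C → T = 5.52°C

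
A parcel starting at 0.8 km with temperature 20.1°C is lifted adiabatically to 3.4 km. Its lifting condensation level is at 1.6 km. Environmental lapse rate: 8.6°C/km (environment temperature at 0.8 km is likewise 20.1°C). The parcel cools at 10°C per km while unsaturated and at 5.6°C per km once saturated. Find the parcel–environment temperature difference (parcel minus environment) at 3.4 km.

Parcel:
  800 → 1600 m (dry, 10°C/km): ΔT = -10 × 0.8 = -8°C → T = 12.1°C
  1600 → 3400 m (saturated, 5.6°C/km): ΔT = -5.6 × 1.8 = -10.08°C → T = 2.02°C
Environment:
  800 → 3400 m (environment, 8.6°C/km): ΔT = -8.6 × 2.6 = -22.36°C → T = -2.26°C
T_parcel − T_env = 2.02 − (-2.26) = +4.28°C

+4.28°C (parcel warmer than environment)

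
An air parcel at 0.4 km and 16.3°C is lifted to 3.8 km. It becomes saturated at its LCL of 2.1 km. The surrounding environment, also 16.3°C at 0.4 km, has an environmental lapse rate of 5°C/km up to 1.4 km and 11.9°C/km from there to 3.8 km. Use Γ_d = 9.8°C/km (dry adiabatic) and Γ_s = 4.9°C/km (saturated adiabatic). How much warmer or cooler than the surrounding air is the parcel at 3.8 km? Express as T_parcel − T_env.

Parcel:
  400 → 2100 m (dry, 9.8°C/km): ΔT = -9.8 × 1.7 = -16.66°C → T = -0.36°C
  2100 → 3800 m (saturated, 4.9°C/km): ΔT = -4.9 × 1.7 = -8.33°C → T = -8.69°C
Environment:
  400 → 1400 m (environment, lower layer, 5°C/km): ΔT = -5 × 1 = -5°C → T = 11.3°C
  1400 → 3800 m (environment, upper layer, 11.9°C/km): ΔT = -11.9 × 2.4 = -28.56°C → T = -17.26°C
T_parcel − T_env = -8.69 − (-17.26) = +8.57°C

+8.57°C (parcel warmer than environment)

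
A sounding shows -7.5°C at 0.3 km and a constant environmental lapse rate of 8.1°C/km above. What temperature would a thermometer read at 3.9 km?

-36.66°C

From 300 m to 3900 m (environmental): cools by 8.1 × 3.6 = 29.16°C, giving -36.66°C.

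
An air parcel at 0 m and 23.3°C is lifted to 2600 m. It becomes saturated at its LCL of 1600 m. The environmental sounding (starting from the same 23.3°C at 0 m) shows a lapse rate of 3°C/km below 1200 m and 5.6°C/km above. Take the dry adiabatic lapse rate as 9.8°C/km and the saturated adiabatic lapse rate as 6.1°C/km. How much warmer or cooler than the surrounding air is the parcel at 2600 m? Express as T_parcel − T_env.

Parcel:
  0–1600 m, dry: Δz = 1.6 km ⇒ ΔT = -15.68°C; T = 7.62°C
  1600–2600 m, saturated: Δz = 1 km ⇒ ΔT = -6.1°C; T = 1.52°C
Environment:
  0–1200 m, environment, lower layer: Δz = 1.2 km ⇒ ΔT = -3.6°C; T = 19.7°C
  1200–2600 m, environment, upper layer: Δz = 1.4 km ⇒ ΔT = -7.84°C; T = 11.86°C
T_parcel − T_env = 1.52 − 11.86 = -10.34°C

-10.34°C (parcel cooler than environment)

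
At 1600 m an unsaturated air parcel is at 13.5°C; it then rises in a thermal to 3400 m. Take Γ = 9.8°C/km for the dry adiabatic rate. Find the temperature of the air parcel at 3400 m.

-4.14°C

From 1600 m to 3400 m (dry adiabatic): cools by 9.8 × 1.8 = 17.64°C, giving -4.14°C.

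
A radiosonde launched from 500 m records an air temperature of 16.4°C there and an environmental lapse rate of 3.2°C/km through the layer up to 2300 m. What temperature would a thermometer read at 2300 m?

Environmental to 2300 m: -3.2 × 1.8 km = -5.76°C, so T = 10.64°C.

10.64°C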